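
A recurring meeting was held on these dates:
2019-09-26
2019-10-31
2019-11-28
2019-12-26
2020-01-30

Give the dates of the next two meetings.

2020-02-27, 2020-03-26

All Thursdays; the gaps (35, 28, 28, 35) vary with month length.
This is the last Thursday of each month.
February 2020 ends with Thursday 2020-02-27.
Last Thursday of March 2020: 2020-03-26.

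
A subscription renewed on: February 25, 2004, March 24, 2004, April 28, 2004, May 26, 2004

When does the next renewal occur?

June 23, 2004

Gaps: 28, 35, 28 days — a mix of 28 and 35. Every date is a Wednesday.
Each is the 4th Wednesday of its month.
June 2004 — 4th Wednesday is June 23, 2004.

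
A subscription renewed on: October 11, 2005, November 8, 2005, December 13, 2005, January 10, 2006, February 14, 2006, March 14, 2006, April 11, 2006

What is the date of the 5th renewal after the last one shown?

September 12, 2006

Gaps: 28, 35, 28, 35, 28, 28 days — a mix of 28 and 35. Every date is a Tuesday.
Each is the 2nd Tuesday of its month.
2nd Tuesday of May 2006: May 9, 2006.
June 2006 — 2nd Tuesday is June 13, 2006.
July 2006 — 2nd Tuesday is July 11, 2006.
2nd Tuesday of August 2006: August 8, 2006.
September 2006 — 2nd Tuesday is September 12, 2006.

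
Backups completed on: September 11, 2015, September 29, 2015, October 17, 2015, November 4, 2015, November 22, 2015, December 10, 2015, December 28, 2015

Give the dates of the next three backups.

January 15, 2016; February 2, 2016; February 20, 2016

Every event comes 18 days after the last (18, 18, 18, 18, 18, 18).
December 28, 2015 + 18 days = January 15, 2016.
January 15, 2016 + 18 days = February 2, 2016.
February 2, 2016 + 18 days = February 20, 2016.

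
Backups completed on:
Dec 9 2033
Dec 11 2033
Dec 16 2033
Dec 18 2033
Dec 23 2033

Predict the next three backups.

Dec 25 2033, Dec 30 2033, Jan 1 2034

Gaps: 2, 5, 2, 5 days — not constant, but cyclic with period 2.
The events fall on every Friday and Sunday.
The following Sunday is Dec 25 2033.
The following Friday is Dec 30 2033.
The following Sunday is Jan 1 2034.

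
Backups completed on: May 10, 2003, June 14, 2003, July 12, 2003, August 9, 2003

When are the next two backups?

These are Saturdays at 28- or 35-day spacing (35, 28, 28).
The pattern: 2nd Saturday of the month.
2nd Saturday of September 2003: September 13, 2003.
October 2003 — 2nd Saturday is October 11, 2003.

September 13, 2003; October 11, 2003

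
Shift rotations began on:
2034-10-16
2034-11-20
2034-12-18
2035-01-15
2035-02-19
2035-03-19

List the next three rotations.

All dates are Mondays, 35, 28, 28, 35, 28 days apart.
Specifically, the 3rd Monday of each month.
3rd Monday of April 2035: 2035-04-16.
3rd Monday of May 2035: 2035-05-21.
3rd Monday of June 2035: 2035-06-18.

2035-04-16, 2035-05-21, 2035-06-18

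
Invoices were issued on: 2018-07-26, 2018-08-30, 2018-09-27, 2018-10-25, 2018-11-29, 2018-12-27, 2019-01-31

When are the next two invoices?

These are Thursdays with 35, 28, 28, 35, 28, 35-day gaps.
Each is the final Thursday of its month — 2018-08-30 is past the 28th, so '4th Thursday' doesn't fit.
February 2019 ends with Thursday 2019-02-28.
March 2019 ends with Thursday 2019-03-28.

2019-02-28, 2019-03-28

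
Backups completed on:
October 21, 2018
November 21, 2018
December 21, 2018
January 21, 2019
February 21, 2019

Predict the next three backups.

March 21, 2019; April 21, 2019; May 21, 2019

The day-of-month is always 21 (31, 30, 31, 31 days between events).
So this recurs on the 21st of each month.
Next: March 2019 → March 21, 2019.
Next: April 2019 → April 21, 2019.
Next: May 2019 → May 21, 2019.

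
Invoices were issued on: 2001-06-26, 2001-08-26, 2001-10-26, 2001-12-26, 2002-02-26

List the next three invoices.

Gaps: 61, 61, 61, 62 days — not constant. Every event is on the 26th of the month.
Pattern: the 26th of every 2 months.
Next: April 2002 → 2002-04-26.
June 2002: 2002-06-26.
Next: August 2002 → 2002-08-26.

2002-04-26, 2002-06-26, 2002-08-26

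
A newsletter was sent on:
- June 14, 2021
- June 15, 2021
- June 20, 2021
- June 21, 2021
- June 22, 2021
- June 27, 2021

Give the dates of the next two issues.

June 28, 2021; June 29, 2021

Gaps: 1, 5, 1, 1, 5 days — not constant, but cyclic with period 3.
The events fall on every Monday, Tuesday and Sunday.
Next Monday: June 28, 2021.
The following Tuesday is June 29, 2021.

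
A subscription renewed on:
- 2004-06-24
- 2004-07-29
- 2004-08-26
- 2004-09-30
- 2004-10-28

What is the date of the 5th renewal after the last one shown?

2005-03-31

Every date is a Thursday; gaps 35, 28, 35, 28 days.
Each is the last Thursday of its month (at least one falls on the 29th or later, ruling out '4th Thursday').
Last Thursday of November 2004: 2004-11-25.
Last Thursday of December 2004: 2004-12-30.
January 2005 ends with Thursday 2005-01-27.
Last Thursday of February 2005: 2005-02-24.
Last Thursday of March 2005: 2005-03-31.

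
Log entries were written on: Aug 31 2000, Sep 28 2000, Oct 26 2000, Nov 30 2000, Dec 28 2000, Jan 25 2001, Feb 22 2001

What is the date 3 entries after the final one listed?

May 31 2001

All Thursdays; the gaps (28, 28, 35, 28, 28, 28) vary with month length.
This is the last Thursday of each month.
Last Thursday of March 2001: Mar 29 2001.
Last Thursday of April 2001: Apr 26 2001.
May 2001 ends with Thursday May 31 2001.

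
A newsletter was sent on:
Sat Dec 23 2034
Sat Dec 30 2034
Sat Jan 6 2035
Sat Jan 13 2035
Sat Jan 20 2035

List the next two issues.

Sat Jan 27 2035, Sat Feb 3 2035

Gaps between consecutive events: 7, 7, 7, 7 days — a constant 7-day interval.
Sat Jan 20 2035 + 7 days = Sat Jan 27 2035.
Sat Jan 27 2035 + 7 days = Sat Feb 3 2035.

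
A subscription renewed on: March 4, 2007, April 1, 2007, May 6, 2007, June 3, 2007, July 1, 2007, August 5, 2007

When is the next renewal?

All dates are Sundays, 28, 35, 28, 28, 35 days apart.
Specifically, the 1st Sunday of each month.
1st Sunday of September 2007: September 2, 2007.

September 2, 2007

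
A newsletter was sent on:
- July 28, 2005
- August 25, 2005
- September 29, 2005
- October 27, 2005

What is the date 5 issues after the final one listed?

All Thursdays; the gaps (28, 35, 28) vary with month length.
This is the last Thursday of each month.
November 2005 ends with Thursday November 24, 2005.
December 2005 ends with Thursday December 29, 2005.
January 2006 ends with Thursday January 26, 2006.
February 2006 ends with Thursday February 23, 2006.
Last Thursday of March 2006: March 30, 2006.

March 30, 2006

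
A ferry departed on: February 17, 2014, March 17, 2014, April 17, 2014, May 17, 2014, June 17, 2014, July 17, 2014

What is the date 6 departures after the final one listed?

January 17, 2015

Gaps: 28, 31, 30, 31, 30 days — not constant. Every event is on the 17th of the month.
Pattern: the 17th of each month.
Next: August 2014 → August 17, 2014.
Next: September 2014 → September 17, 2014.
October 2014: October 17, 2014.
Next: November 2014 → November 17, 2014.
Next: December 2014 → December 17, 2014.
Next: January 2015 → January 17, 2015.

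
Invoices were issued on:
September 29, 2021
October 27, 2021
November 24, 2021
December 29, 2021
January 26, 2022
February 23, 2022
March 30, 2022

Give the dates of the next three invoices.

April 27, 2022; May 25, 2022; June 29, 2022

All Wednesdays; the gaps (28, 28, 35, 28, 28, 35) vary with month length.
This is the last Wednesday of each month.
April 2022 ends with Wednesday April 27, 2022.
May 2022 ends with Wednesday May 25, 2022.
Last Wednesday of June 2022: June 29, 2022.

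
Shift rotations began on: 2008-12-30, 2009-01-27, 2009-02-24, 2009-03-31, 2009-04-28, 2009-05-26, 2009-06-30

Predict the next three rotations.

All Tuesdays; the gaps (28, 28, 35, 28, 28, 35) vary with month length.
This is the last Tuesday of each month.
July 2009 ends with Tuesday 2009-07-28.
Last Tuesday of August 2009: 2009-08-25.
Last Tuesday of September 2009: 2009-09-29.

2009-07-28, 2009-08-25, 2009-09-29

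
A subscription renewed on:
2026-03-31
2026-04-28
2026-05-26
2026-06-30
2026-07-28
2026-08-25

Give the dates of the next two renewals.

2026-09-29, 2026-10-27

Every date is a Tuesday; gaps 28, 28, 35, 28, 28 days.
Each is the last Tuesday of its month (at least one falls on the 29th or later, ruling out '4th Tuesday').
September 2026 ends with Tuesday 2026-09-29.
October 2026 ends with Tuesday 2026-10-27.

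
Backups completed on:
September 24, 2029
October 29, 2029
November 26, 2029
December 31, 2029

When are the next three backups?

January 28, 2030; February 25, 2030; March 25, 2030

All Mondays; the gaps (35, 28, 35) vary with month length.
This is the last Monday of each month.
January 2030 ends with Monday January 28, 2030.
February 2030 ends with Monday February 25, 2030.
March 2030 ends with Monday March 25, 2030.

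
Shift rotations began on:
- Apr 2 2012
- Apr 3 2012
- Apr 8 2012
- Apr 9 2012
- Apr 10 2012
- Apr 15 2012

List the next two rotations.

Apr 16 2012, Apr 17 2012

The gap pattern 1, 5, 1, 1, 5 repeats every 3 events.
These are the Mondays, Tuesdays and Sundays of each week.
Next Monday: Apr 16 2012.
Next Tuesday: Apr 17 2012.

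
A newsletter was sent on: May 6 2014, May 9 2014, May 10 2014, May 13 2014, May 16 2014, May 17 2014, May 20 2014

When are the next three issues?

May 23 2014, May 24 2014, May 27 2014

The gap pattern 3, 1, 3, 3, 1, 3 repeats every 3 events.
These are the Tuesdays, Fridays and Saturdays of each week.
The following Friday is May 23 2014.
Next Saturday: May 24 2014.
The following Tuesday is May 27 2014.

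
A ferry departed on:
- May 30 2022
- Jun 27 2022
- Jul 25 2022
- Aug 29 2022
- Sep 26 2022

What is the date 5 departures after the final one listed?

Feb 27 2023

These are Mondays with 28, 28, 35, 28-day gaps.
Each is the final Monday of its month — May 30 2022 is past the 28th, so '4th Monday' doesn't fit.
Last Monday of October 2022: Oct 31 2022.
Last Monday of November 2022: Nov 28 2022.
Last Monday of December 2022: Dec 26 2022.
January 2023 ends with Monday Jan 30 2023.
Last Monday of February 2023: Feb 27 2023.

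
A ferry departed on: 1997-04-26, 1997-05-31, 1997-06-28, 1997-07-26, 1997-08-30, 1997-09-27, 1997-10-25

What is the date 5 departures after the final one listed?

All Saturdays; the gaps (35, 28, 28, 35, 28, 28) vary with month length.
This is the last Saturday of each month.
November 1997 ends with Saturday 1997-11-29.
Last Saturday of December 1997: 1997-12-27.
January 1998 ends with Saturday 1998-01-31.
Last Saturday of February 1998: 1998-02-28.
Last Saturday of March 1998: 1998-03-28.

1998-03-28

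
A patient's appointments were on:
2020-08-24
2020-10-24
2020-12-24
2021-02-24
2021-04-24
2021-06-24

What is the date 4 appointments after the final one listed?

Each date is the 24th; the gaps (61, 61, 62, 59, 61) track the month lengths.
The rule is the 24th of every 2 months.
Next: August 2021 → 2021-08-24.
October 2021: 2021-10-24.
December 2021: 2021-12-24.
February 2022: 2022-02-24.

2022-02-24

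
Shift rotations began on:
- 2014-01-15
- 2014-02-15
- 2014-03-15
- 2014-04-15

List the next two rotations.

Each date is the 15th; the gaps (31, 28, 31) track the month lengths.
The rule is the 15th of each month.
May 2014: 2014-05-15.
Next: June 2014 → 2014-06-15.

2014-05-15, 2014-06-15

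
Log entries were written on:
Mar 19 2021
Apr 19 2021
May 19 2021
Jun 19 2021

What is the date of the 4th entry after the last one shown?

Oct 19 2021

Gaps: 31, 30, 31 days — not constant. Every event is on the 19th of the month.
Pattern: the 19th of each month.
Next: July 2021 → Jul 19 2021.
Next: August 2021 → Aug 19 2021.
Next: September 2021 → Sep 19 2021.
October 2021: Oct 19 2021.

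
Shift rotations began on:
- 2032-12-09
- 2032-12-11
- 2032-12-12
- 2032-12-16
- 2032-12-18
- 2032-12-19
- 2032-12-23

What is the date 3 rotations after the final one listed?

Every event lands on a Thursday or Saturday or Sunday (gaps cycle 2, 1, 4, 2, 1, 4).
So the schedule is: every Thursday, Saturday and Sunday.
The following Saturday is 2032-12-25.
The following Sunday is 2032-12-26.
The following Thursday is 2032-12-30.

2032-12-30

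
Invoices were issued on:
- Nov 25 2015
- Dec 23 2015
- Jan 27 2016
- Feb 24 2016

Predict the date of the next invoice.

Gaps: 28, 35, 28 days — a mix of 28 and 35. Every date is a Wednesday.
Each is the 4th Wednesday of its month.
March 2016 — 4th Wednesday is Mar 23 2016.

Mar 23 2016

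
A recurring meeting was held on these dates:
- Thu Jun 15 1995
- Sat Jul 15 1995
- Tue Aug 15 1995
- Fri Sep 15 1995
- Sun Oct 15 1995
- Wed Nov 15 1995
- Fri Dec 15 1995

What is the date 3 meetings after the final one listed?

Gaps: 30, 31, 31, 30, 31, 30 days — not constant. Every event is on the 15th of the month.
Pattern: the 15th of each month.
Next: January 1996 → Mon Jan 15 1996.
Next: February 1996 → Thu Feb 15 1996.
March 1996: Fri Mar 15 1996.

Fri Mar 15 1996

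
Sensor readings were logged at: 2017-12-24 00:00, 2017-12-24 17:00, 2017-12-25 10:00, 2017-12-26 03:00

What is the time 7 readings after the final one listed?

2017-12-31 02:00

Gaps: 17, 17, 17 hours — each event is 17 hours after the previous one.
2017-12-26 03:00 + 17 h = 2017-12-26 20:00.
2017-12-26 20:00 + 17 h = 2017-12-27 13:00.
2017-12-27 13:00 + 17 h = 2017-12-28 06:00.
2017-12-28 06:00 + 17 h = 2017-12-28 23:00.
2017-12-28 23:00 + 17 h = 2017-12-29 16:00.
2017-12-29 16:00 + 17 h = 2017-12-30 09:00.
2017-12-30 09:00 + 17 h = 2017-12-31 02:00.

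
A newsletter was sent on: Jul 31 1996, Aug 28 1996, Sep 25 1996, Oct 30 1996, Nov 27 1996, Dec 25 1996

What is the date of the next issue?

Jan 29 1997

Every date is a Wednesday; gaps 28, 28, 35, 28, 28 days.
Each is the last Wednesday of its month (at least one falls on the 29th or later, ruling out '4th Wednesday').
January 1997 ends with Wednesday Jan 29 1997.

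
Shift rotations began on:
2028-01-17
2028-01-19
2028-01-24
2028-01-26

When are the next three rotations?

2028-01-31, 2028-02-02, 2028-02-07

Gaps: 2, 5, 2 days — not constant, but cyclic with period 2.
The events fall on every Monday and Wednesday.
Next Monday: 2028-01-31.
Next Wednesday: 2028-02-02.
The following Monday is 2028-02-07.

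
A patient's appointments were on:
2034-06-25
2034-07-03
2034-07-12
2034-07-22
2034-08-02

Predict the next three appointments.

2034-08-14, 2034-08-27, 2034-09-10

The spacing grows by 1 each time: 8, 9, 10, 11 days.
Next gap: 12 days. 2034-08-02 + 12 days = 2034-08-14.
Next gap: 13 days. 2034-08-14 + 13 days = 2034-08-27.
Next gap: 14 days. 2034-08-27 + 14 days = 2034-09-10.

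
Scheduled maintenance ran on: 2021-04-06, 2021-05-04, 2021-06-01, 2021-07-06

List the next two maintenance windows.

Gaps: 28, 28, 35 days — a mix of 28 and 35. Every date is a Tuesday.
Each is the 1st Tuesday of its month.
August 2021 — 1st Tuesday is 2021-08-03.
September 2021 — 1st Tuesday is 2021-09-07.

2021-08-03, 2021-09-07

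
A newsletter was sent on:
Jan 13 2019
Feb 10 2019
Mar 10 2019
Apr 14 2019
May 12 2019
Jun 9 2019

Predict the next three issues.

Jul 14 2019, Aug 11 2019, Sep 8 2019

All dates are Sundays, 28, 28, 35, 28, 28 days apart.
Specifically, the 2nd Sunday of each month.
2nd Sunday of July 2019: Jul 14 2019.
2nd Sunday of August 2019: Aug 11 2019.
2nd Sunday of September 2019: Sep 8 2019.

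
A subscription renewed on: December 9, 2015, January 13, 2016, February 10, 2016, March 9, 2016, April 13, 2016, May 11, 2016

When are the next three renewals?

These are Wednesdays at 28- or 35-day spacing (35, 28, 28, 35, 28).
The pattern: 2nd Wednesday of the month.
2nd Wednesday of June 2016: June 8, 2016.
July 2016 — 2nd Wednesday is July 13, 2016.
2nd Wednesday of August 2016: August 10, 2016.

June 8, 2016; July 13, 2016; August 10, 2016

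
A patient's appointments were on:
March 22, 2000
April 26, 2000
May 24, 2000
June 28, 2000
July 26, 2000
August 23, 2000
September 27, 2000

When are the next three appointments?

October 25, 2000; November 22, 2000; December 27, 2000

All dates are Wednesdays, 35, 28, 35, 28, 28, 35 days apart.
Specifically, the 4th Wednesday of each month.
4th Wednesday of October 2000: October 25, 2000.
November 2000 — 4th Wednesday is November 22, 2000.
December 2000 — 4th Wednesday is December 27, 2000.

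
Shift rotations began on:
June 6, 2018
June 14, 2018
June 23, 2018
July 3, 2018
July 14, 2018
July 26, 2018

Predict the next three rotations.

August 8, 2018; August 22, 2018; September 6, 2018

Gaps: 8, 9, 10, 11, 12 days — each gap is 1 larger than the previous one.
Next gap: 13 days. July 26, 2018 + 13 days = August 8, 2018.
Next gap: 14 days. August 8, 2018 + 14 days = August 22, 2018.
Next gap: 15 days. August 22, 2018 + 15 days = September 6, 2018.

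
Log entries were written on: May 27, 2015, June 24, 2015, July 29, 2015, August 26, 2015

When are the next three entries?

All Wednesdays; the gaps (28, 35, 28) vary with month length.
This is the last Wednesday of each month.
Last Wednesday of September 2015: September 30, 2015.
Last Wednesday of October 2015: October 28, 2015.
November 2015 ends with Wednesday November 25, 2015.

September 30, 2015; October 28, 2015; November 25, 2015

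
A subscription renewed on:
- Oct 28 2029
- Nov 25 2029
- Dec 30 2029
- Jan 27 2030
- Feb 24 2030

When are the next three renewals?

Mar 31 2030, Apr 28 2030, May 26 2030

Every date is a Sunday; gaps 28, 35, 28, 28 days.
Each is the last Sunday of its month (at least one falls on the 29th or later, ruling out '4th Sunday').
March 2030 ends with Sunday Mar 31 2030.
April 2030 ends with Sunday Apr 28 2030.
May 2030 ends with Sunday May 26 2030.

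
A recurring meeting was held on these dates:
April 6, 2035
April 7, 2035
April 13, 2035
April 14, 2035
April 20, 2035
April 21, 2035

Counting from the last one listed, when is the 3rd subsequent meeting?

Gaps: 1, 6, 1, 6, 1 days — not constant, but cyclic with period 2.
The events fall on every Friday and Saturday.
Next Friday: April 27, 2035.
Next Saturday: April 28, 2035.
The following Friday is May 4, 2035.

May 4, 2035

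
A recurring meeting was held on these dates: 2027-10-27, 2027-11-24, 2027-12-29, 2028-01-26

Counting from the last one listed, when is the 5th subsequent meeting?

2028-06-28

All Wednesdays; the gaps (28, 35, 28) vary with month length.
This is the last Wednesday of each month.
February 2028 ends with Wednesday 2028-02-23.
March 2028 ends with Wednesday 2028-03-29.
Last Wednesday of April 2028: 2028-04-26.
Last Wednesday of May 2028: 2028-05-31.
June 2028 ends with Wednesday 2028-06-28.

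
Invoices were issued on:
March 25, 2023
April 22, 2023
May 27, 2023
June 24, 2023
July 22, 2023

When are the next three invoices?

August 26, 2023; September 23, 2023; October 28, 2023

All dates are Saturdays, 28, 35, 28, 28 days apart.
Specifically, the 4th Saturday of each month.
August 2023 — 4th Saturday is August 26, 2023.
September 2023 — 4th Saturday is September 23, 2023.
4th Saturday of October 2023: October 28, 2023.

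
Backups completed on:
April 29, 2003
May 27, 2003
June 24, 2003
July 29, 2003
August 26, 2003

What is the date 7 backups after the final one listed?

March 30, 2004

All Tuesdays; the gaps (28, 28, 35, 28) vary with month length.
This is the last Tuesday of each month.
September 2003 ends with Tuesday September 30, 2003.
Last Tuesday of October 2003: October 28, 2003.
Last Tuesday of November 2003: November 25, 2003.
December 2003 ends with Tuesday December 30, 2003.
January 2004 ends with Tuesday January 27, 2004.
Last Tuesday of February 2004: February 24, 2004.
March 2004 ends with Tuesday March 30, 2004.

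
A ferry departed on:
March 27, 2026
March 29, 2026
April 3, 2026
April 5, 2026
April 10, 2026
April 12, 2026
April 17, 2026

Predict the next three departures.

The gap pattern 2, 5, 2, 5, 2, 5 repeats every 2 events.
These are the Fridays and Sundays of each week.
Next Sunday: April 19, 2026.
The following Friday is April 24, 2026.
Next Sunday: April 26, 2026.

April 19, 2026; April 24, 2026; April 26, 2026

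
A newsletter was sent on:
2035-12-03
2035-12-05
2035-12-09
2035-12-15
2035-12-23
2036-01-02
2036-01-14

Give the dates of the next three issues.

2036-01-28, 2036-02-13, 2036-03-02

Gaps: 2, 4, 6, 8, 10, 12 days — each gap is 2 larger than the previous one.
Next gap: 14 days. 2036-01-14 + 14 days = 2036-01-28.
Next gap: 16 days. 2036-01-28 + 16 days = 2036-02-13.
Next gap: 18 days. 2036-02-13 + 18 days = 2036-03-02.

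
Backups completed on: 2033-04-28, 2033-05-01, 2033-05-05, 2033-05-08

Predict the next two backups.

Gaps: 3, 4, 3 days — not constant, but cyclic with period 2.
The events fall on every Thursday and Sunday.
The following Thursday is 2033-05-12.
The following Sunday is 2033-05-15.

2033-05-12, 2033-05-15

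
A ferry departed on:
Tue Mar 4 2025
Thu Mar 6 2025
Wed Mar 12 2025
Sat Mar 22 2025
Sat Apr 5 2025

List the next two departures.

Intervals are 2, 6, 10, 14 days — an arithmetic progression with common difference 4.
Next gap: 18 days. Sat Apr 5 2025 + 18 days = Wed Apr 23 2025.
Next gap: 22 days. Wed Apr 23 2025 + 22 days = Thu May 15 2025.

Wed Apr 23 2025, Thu May 15 2025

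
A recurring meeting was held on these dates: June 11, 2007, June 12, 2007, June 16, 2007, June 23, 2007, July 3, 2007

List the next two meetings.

July 16, 2007; August 1, 2007

Intervals are 1, 4, 7, 10 days — an arithmetic progression with common difference 3.
Next gap: 13 days. July 3, 2007 + 13 days = July 16, 2007.
Next gap: 16 days. July 16, 2007 + 16 days = August 1, 2007.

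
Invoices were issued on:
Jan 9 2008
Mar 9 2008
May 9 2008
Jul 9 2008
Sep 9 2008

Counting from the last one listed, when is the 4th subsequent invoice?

Each date is the 9th; the gaps (60, 61, 61, 62) track the month lengths.
The rule is the 9th of every 2 months.
November 2008: Nov 9 2008.
Next: January 2009 → Jan 9 2009.
Next: March 2009 → Mar 9 2009.
May 2009: May 9 2009.

May 9 2009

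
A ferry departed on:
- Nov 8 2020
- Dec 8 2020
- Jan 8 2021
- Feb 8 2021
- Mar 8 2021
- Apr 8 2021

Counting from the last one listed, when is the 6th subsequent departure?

Gaps: 30, 31, 31, 28, 31 days — not constant. Every event is on the 8th of the month.
Pattern: the 8th of each month.
May 2021: May 8 2021.
Next: June 2021 → Jun 8 2021.
Next: July 2021 → Jul 8 2021.
August 2021: Aug 8 2021.
September 2021: Sep 8 2021.
Next: October 2021 → Oct 8 2021.

Oct 8 2021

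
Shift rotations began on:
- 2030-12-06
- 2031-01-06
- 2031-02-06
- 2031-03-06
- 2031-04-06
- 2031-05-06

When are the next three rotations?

2031-06-06, 2031-07-06, 2031-08-06

The day-of-month is always 6 (31, 31, 28, 31, 30 days between events).
So this recurs on the 6th of each month.
Next: June 2031 → 2031-06-06.
Next: July 2031 → 2031-07-06.
Next: August 2031 → 2031-08-06.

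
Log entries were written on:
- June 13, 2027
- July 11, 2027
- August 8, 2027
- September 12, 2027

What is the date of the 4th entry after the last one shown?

Gaps: 28, 28, 35 days — a mix of 28 and 35. Every date is a Sunday.
Each is the 2nd Sunday of its month.
2nd Sunday of October 2027: October 10, 2027.
2nd Sunday of November 2027: November 14, 2027.
2nd Sunday of December 2027: December 12, 2027.
January 2028 — 2nd Sunday is January 9, 2028.

January 9, 2028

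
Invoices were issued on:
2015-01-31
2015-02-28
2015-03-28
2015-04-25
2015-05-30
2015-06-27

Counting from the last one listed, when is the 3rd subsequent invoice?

Every date is a Saturday; gaps 28, 28, 28, 35, 28 days.
Each is the last Saturday of its month (at least one falls on the 29th or later, ruling out '4th Saturday').
Last Saturday of July 2015: 2015-07-25.
August 2015 ends with Saturday 2015-08-29.
Last Saturday of September 2015: 2015-09-26.

2015-09-26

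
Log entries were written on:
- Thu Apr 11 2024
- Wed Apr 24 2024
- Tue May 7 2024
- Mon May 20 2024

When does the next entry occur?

Sun Jun 2 2024

The spacing is 13, 13, 13 days — always 13 days.
Mon May 20 2024 + 13 days = Sun Jun 2 2024.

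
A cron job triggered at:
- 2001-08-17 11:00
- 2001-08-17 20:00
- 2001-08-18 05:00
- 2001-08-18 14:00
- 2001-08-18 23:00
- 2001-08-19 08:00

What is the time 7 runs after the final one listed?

2001-08-21 23:00

Spacing: 9, 9, 9, 9, 9 h — constant 9 h.
2001-08-19 08:00 + 9 h = 2001-08-19 17:00.
2001-08-19 17:00 + 9 h = 2001-08-20 02:00.
2001-08-20 02:00 + 9 h = 2001-08-20 11:00.
2001-08-20 11:00 + 9 h = 2001-08-20 20:00.
2001-08-20 20:00 + 9 h = 2001-08-21 05:00.
2001-08-21 05:00 + 9 h = 2001-08-21 14:00.
2001-08-21 14:00 + 9 h = 2001-08-21 23:00.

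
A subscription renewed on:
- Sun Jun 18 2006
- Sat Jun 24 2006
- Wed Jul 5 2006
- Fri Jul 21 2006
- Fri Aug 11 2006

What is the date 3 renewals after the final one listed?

Sun Nov 12 2006

The spacing grows by 5 each time: 6, 11, 16, 21 days.
Next gap: 26 days. Fri Aug 11 2006 + 26 days = Wed Sep 6 2006.
Next gap: 31 days. Wed Sep 6 2006 + 31 days = Sat Oct 7 2006.
Next gap: 36 days. Sat Oct 7 2006 + 36 days = Sun Nov 12 2006.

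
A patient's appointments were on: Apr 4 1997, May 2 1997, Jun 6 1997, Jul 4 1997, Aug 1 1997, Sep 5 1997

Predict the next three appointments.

Oct 3 1997, Nov 7 1997, Dec 5 1997

These are Fridays at 28- or 35-day spacing (28, 35, 28, 28, 35).
The pattern: 1st Friday of the month.
October 1997 — 1st Friday is Oct 3 1997.
November 1997 — 1st Friday is Nov 7 1997.
1st Friday of December 1997: Dec 5 1997.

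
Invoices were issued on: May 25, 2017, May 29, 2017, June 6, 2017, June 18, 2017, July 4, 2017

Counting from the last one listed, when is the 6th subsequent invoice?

December 31, 2017

Gaps: 4, 8, 12, 16 days — each gap is 4 larger than the previous one.
Next gap: 20 days. July 4, 2017 + 20 days = July 24, 2017.
Next gap: 24 days. July 24, 2017 + 24 days = August 17, 2017.
Next gap: 28 days. August 17, 2017 + 28 days = September 14, 2017.
Next gap: 32 days. September 14, 2017 + 32 days = October 16, 2017.
Next gap: 36 days. October 16, 2017 + 36 days = November 21, 2017.
Next gap: 40 days. November 21, 2017 + 40 days = December 31, 2017.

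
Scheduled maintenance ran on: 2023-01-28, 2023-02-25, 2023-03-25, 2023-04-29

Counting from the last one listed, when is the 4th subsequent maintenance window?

Every date is a Saturday; gaps 28, 28, 35 days.
Each is the last Saturday of its month (at least one falls on the 29th or later, ruling out '4th Saturday').
May 2023 ends with Saturday 2023-05-27.
June 2023 ends with Saturday 2023-06-24.
Last Saturday of July 2023: 2023-07-29.
August 2023 ends with Saturday 2023-08-26.

2023-08-26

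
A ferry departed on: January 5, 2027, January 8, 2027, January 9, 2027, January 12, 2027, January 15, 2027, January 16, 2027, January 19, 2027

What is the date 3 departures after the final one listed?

January 26, 2027

The gap pattern 3, 1, 3, 3, 1, 3 repeats every 3 events.
These are the Tuesdays, Fridays and Saturdays of each week.
Next Friday: January 22, 2027.
Next Saturday: January 23, 2027.
The following Tuesday is January 26, 2027.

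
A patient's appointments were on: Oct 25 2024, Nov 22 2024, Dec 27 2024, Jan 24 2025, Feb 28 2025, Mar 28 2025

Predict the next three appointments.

Gaps: 28, 35, 28, 35, 28 days — a mix of 28 and 35. Every date is a Friday.
Each is the 4th Friday of its month.
4th Friday of April 2025: Apr 25 2025.
May 2025 — 4th Friday is May 23 2025.
June 2025 — 4th Friday is Jun 27 2025.

Apr 25 2025, May 23 2025, Jun 27 2025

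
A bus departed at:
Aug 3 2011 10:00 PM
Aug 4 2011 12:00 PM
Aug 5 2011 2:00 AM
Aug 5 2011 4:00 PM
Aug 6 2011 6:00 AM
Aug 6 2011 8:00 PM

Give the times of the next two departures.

Spacing: 14, 14, 14, 14, 14 h — constant 14 h.
Aug 6 2011 8:00 PM + 14 h = Aug 7 2011 10:00 AM.
Aug 7 2011 10:00 AM + 14 h = Aug 8 2011 12:00 AM.

Aug 7 2011 10:00 AM, Aug 8 2011 12:00 AM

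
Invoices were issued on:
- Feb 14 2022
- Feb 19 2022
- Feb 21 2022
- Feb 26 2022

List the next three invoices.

Gaps: 5, 2, 5 days — not constant, but cyclic with period 2.
The events fall on every Monday and Saturday.
Next Monday: Feb 28 2022.
Next Saturday: Mar 5 2022.
Next Monday: Mar 7 2022.

Feb 28 2022, Mar 5 2022, Mar 7 2022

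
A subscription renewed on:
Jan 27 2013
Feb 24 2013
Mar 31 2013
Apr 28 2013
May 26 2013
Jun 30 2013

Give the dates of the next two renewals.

Jul 28 2013, Aug 25 2013

All Sundays; the gaps (28, 35, 28, 28, 35) vary with month length.
This is the last Sunday of each month.
Last Sunday of July 2013: Jul 28 2013.
Last Sunday of August 2013: Aug 25 2013.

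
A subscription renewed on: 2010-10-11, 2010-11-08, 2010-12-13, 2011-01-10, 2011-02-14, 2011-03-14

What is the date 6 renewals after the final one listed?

2011-09-12

All dates are Mondays, 28, 35, 28, 35, 28 days apart.
Specifically, the 2nd Monday of each month.
April 2011 — 2nd Monday is 2011-04-11.
May 2011 — 2nd Monday is 2011-05-09.
2nd Monday of June 2011: 2011-06-13.
July 2011 — 2nd Monday is 2011-07-11.
2nd Monday of August 2011: 2011-08-08.
2nd Monday of September 2011: 2011-09-12.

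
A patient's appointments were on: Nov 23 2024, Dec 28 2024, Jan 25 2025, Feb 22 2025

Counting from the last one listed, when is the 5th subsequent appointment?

Jul 26 2025

Gaps: 35, 28, 28 days — a mix of 28 and 35. Every date is a Saturday.
Each is the 4th Saturday of its month.
4th Saturday of March 2025: Mar 22 2025.
4th Saturday of April 2025: Apr 26 2025.
May 2025 — 4th Saturday is May 24 2025.
4th Saturday of June 2025: Jun 28 2025.
July 2025 — 4th Saturday is Jul 26 2025.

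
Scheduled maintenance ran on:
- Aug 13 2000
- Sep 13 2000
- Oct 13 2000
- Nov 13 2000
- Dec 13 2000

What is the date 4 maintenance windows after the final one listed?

Each date is the 13th; the gaps (31, 30, 31, 30) track the month lengths.
The rule is the 13th of each month.
January 2001: Jan 13 2001.
February 2001: Feb 13 2001.
March 2001: Mar 13 2001.
April 2001: Apr 13 2001.

Apr 13 2001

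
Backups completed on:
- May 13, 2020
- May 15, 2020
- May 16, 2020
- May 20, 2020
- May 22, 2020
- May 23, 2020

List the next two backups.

May 27, 2020; May 29, 2020

Gaps: 2, 1, 4, 2, 1 days — not constant, but cyclic with period 3.
The events fall on every Wednesday, Friday and Saturday.
Next Wednesday: May 27, 2020.
Next Friday: May 29, 2020.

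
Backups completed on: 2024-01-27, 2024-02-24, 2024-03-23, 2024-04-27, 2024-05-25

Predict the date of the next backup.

2024-06-22

All dates are Saturdays, 28, 28, 35, 28 days apart.
Specifically, the 4th Saturday of each month.
4th Saturday of June 2024: 2024-06-22.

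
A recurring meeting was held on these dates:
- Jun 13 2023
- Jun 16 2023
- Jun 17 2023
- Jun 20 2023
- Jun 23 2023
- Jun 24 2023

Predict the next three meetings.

Every event lands on a Tuesday or Friday or Saturday (gaps cycle 3, 1, 3, 3, 1).
So the schedule is: every Tuesday, Friday and Saturday.
Next Tuesday: Jun 27 2023.
The following Friday is Jun 30 2023.
The following Saturday is Jul 1 2023.

Jun 27 2023, Jun 30 2023, Jul 1 2023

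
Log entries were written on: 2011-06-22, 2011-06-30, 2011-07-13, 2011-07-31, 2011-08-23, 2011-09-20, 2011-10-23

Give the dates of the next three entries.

2011-11-30, 2012-01-12, 2012-02-29

The spacing grows by 5 each time: 8, 13, 18, 23, 28, 33 days.
Next gap: 38 days. 2011-10-23 + 38 days = 2011-11-30.
Next gap: 43 days. 2011-11-30 + 43 days = 2012-01-12.
Next gap: 48 days. 2012-01-12 + 48 days = 2012-02-29.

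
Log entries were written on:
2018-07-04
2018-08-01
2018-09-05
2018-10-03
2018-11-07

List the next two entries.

2018-12-05, 2019-01-02

These are Wednesdays at 28- or 35-day spacing (28, 35, 28, 35).
The pattern: 1st Wednesday of the month.
1st Wednesday of December 2018: 2018-12-05.
1st Wednesday of January 2019: 2019-01-02.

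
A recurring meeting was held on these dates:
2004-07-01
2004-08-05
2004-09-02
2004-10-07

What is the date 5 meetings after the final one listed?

Gaps: 35, 28, 35 days — a mix of 28 and 35. Every date is a Thursday.
Each is the 1st Thursday of its month.
November 2004 — 1st Thursday is 2004-11-04.
1st Thursday of December 2004: 2004-12-02.
January 2005 — 1st Thursday is 2005-01-06.
1st Thursday of February 2005: 2005-02-03.
1st Thursday of March 2005: 2005-03-03.

2005-03-03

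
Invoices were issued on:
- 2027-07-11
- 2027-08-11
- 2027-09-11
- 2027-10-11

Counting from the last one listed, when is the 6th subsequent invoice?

2028-04-11

The day-of-month is always 11 (31, 31, 30 days between events).
So this recurs on the 11th of each month.
Next: November 2027 → 2027-11-11.
Next: December 2027 → 2027-12-11.
January 2028: 2028-01-11.
Next: February 2028 → 2028-02-11.
March 2028: 2028-03-11.
April 2028: 2028-04-11.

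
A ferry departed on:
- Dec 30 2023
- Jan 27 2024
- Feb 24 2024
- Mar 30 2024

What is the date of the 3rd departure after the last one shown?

Jun 29 2024

These are Saturdays with 28, 28, 35-day gaps.
Each is the final Saturday of its month — Dec 30 2023 is past the 28th, so '4th Saturday' doesn't fit.
April 2024 ends with Saturday Apr 27 2024.
May 2024 ends with Saturday May 25 2024.
Last Saturday of June 2024: Jun 29 2024.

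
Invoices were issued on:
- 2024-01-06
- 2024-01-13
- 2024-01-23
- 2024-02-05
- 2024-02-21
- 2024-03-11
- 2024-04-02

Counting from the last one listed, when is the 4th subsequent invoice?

2024-07-29

The spacing grows by 3 each time: 7, 10, 13, 16, 19, 22 days.
Next gap: 25 days. 2024-04-02 + 25 days = 2024-04-27.
Next gap: 28 days. 2024-04-27 + 28 days = 2024-05-25.
Next gap: 31 days. 2024-05-25 + 31 days = 2024-06-25.
Next gap: 34 days. 2024-06-25 + 34 days = 2024-07-29.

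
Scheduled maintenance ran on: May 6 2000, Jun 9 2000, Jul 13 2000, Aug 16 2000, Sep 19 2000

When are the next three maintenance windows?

The spacing is 34, 34, 34, 34 days — always 34 days.
Sep 19 2000 + 34 days = Oct 23 2000.
Oct 23 2000 + 34 days = Nov 26 2000.
Nov 26 2000 + 34 days = Dec 30 2000.

Oct 23 2000, Nov 26 2000, Dec 30 2000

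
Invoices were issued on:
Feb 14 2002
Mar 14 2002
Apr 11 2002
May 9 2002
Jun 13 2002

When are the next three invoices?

All dates are Thursdays, 28, 28, 28, 35 days apart.
Specifically, the 2nd Thursday of each month.
2nd Thursday of July 2002: Jul 11 2002.
August 2002 — 2nd Thursday is Aug 8 2002.
September 2002 — 2nd Thursday is Sep 12 2002.

Jul 11 2002, Aug 8 2002, Sep 12 2002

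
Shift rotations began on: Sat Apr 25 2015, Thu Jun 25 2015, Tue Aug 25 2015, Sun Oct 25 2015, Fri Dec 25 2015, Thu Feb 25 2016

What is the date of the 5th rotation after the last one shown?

Sun Dec 25 2016

The day-of-month is always 25 (61, 61, 61, 61, 62 days between events).
So this recurs on the 25th of every 2 months.
April 2016: Mon Apr 25 2016.
Next: June 2016 → Sat Jun 25 2016.
Next: August 2016 → Thu Aug 25 2016.
October 2016: Tue Oct 25 2016.
December 2016: Sun Dec 25 2016.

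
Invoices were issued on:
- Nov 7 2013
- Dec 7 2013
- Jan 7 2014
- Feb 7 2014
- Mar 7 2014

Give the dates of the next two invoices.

Apr 7 2014, May 7 2014

Each date is the 7th; the gaps (30, 31, 31, 28) track the month lengths.
The rule is the 7th of each month.
Next: April 2014 → Apr 7 2014.
Next: May 2014 → May 7 2014.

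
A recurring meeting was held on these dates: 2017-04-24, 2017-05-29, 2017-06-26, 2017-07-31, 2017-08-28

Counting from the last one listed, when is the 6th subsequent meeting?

Every date is a Monday; gaps 35, 28, 35, 28 days.
Each is the last Monday of its month (at least one falls on the 29th or later, ruling out '4th Monday').
September 2017 ends with Monday 2017-09-25.
Last Monday of October 2017: 2017-10-30.
November 2017 ends with Monday 2017-11-27.
Last Monday of December 2017: 2017-12-25.
Last Monday of January 2018: 2018-01-29.
Last Monday of February 2018: 2018-02-26.

2018-02-26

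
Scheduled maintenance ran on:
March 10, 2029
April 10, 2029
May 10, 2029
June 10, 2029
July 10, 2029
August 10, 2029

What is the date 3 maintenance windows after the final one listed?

November 10, 2029

Each date is the 10th; the gaps (31, 30, 31, 30, 31) track the month lengths.
The rule is the 10th of each month.
September 2029: September 10, 2029.
October 2029: October 10, 2029.
Next: November 2029 → November 10, 2029.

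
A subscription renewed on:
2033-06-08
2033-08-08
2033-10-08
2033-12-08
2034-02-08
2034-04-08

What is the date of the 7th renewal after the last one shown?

Gaps: 61, 61, 61, 62, 59 days — not constant. Every event is on the 8th of the month.
Pattern: the 8th of every 2 months.
June 2034: 2034-06-08.
August 2034: 2034-08-08.
October 2034: 2034-10-08.
December 2034: 2034-12-08.
Next: February 2035 → 2035-02-08.
Next: April 2035 → 2035-04-08.
Next: June 2035 → 2035-06-08.

2035-06-08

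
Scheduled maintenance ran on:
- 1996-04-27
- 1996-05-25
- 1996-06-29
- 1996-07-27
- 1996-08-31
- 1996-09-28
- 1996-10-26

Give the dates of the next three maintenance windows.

1996-11-30, 1996-12-28, 1997-01-25

Every date is a Saturday; gaps 28, 35, 28, 35, 28, 28 days.
Each is the last Saturday of its month (at least one falls on the 29th or later, ruling out '4th Saturday').
Last Saturday of November 1996: 1996-11-30.
December 1996 ends with Saturday 1996-12-28.
January 1997 ends with Saturday 1997-01-25.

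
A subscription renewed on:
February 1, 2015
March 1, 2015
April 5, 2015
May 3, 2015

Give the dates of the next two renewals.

June 7, 2015; July 5, 2015

Gaps: 28, 35, 28 days — a mix of 28 and 35. Every date is a Sunday.
Each is the 1st Sunday of its month.
June 2015 — 1st Sunday is June 7, 2015.
1st Sunday of July 2015: July 5, 2015.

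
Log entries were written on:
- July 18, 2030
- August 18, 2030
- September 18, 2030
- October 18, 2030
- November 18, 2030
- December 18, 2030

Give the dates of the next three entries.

Each date is the 18th; the gaps (31, 31, 30, 31, 30) track the month lengths.
The rule is the 18th of each month.
Next: January 2031 → January 18, 2031.
Next: February 2031 → February 18, 2031.
Next: March 2031 → March 18, 2031.

January 18, 2031; February 18, 2031; March 18, 2031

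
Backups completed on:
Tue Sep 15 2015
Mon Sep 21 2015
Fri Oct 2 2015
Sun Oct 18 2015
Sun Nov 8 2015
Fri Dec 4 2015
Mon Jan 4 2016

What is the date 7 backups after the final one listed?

Mon Dec 26 2016

Intervals are 6, 11, 16, 21, 26, 31 days — an arithmetic progression with common difference 5.
Next gap: 36 days. Mon Jan 4 2016 + 36 days = Tue Feb 9 2016.
Next gap: 41 days. Tue Feb 9 2016 + 41 days = Mon Mar 21 2016.
Next gap: 46 days. Mon Mar 21 2016 + 46 days = Fri May 6 2016.
Next gap: 51 days. Fri May 6 2016 + 51 days = Sun Jun 26 2016.
Next gap: 56 days. Sun Jun 26 2016 + 56 days = Sun Aug 21 2016.
Next gap: 61 days. Sun Aug 21 2016 + 61 days = Fri Oct 21 2016.
Next gap: 66 days. Fri Oct 21 2016 + 66 days = Mon Dec 26 2016.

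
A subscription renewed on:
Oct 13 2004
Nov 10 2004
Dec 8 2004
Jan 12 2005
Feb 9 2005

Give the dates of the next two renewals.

Mar 9 2005, Apr 13 2005

All dates are Wednesdays, 28, 28, 35, 28 days apart.
Specifically, the 2nd Wednesday of each month.
2nd Wednesday of March 2005: Mar 9 2005.
2nd Wednesday of April 2005: Apr 13 2005.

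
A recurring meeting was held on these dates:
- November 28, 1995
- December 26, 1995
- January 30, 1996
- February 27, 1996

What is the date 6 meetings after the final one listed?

August 27, 1996

These are Tuesdays with 28, 35, 28-day gaps.
Each is the final Tuesday of its month — January 30, 1996 is past the 28th, so '4th Tuesday' doesn't fit.
March 1996 ends with Tuesday March 26, 1996.
Last Tuesday of April 1996: April 30, 1996.
Last Tuesday of May 1996: May 28, 1996.
June 1996 ends with Tuesday June 25, 1996.
July 1996 ends with Tuesday July 30, 1996.
Last Tuesday of August 1996: August 27, 1996.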